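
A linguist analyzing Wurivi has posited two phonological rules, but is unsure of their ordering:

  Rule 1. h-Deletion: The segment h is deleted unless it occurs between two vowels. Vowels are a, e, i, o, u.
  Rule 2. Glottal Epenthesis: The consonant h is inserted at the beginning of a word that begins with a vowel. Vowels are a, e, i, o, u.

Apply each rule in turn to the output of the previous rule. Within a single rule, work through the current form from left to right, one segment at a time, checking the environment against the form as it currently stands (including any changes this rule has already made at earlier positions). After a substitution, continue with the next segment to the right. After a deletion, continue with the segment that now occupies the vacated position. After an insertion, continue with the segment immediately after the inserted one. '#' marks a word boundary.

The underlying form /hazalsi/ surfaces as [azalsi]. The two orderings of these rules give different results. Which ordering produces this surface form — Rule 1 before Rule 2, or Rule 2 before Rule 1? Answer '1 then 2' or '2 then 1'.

Order 1 then 2:
  1 h-Deletion: [hazalsi] → [azalsi]
  2 Glottal Epenthesis: [azalsi] → [hazalsi]
  result: [hazalsi]
Order 2 then 1:
  2 Glottal Epenthesis: no change — [hazalsi]
  1 h-Deletion: [hazalsi] → [azalsi]
  result: [azalsi]

2 then 1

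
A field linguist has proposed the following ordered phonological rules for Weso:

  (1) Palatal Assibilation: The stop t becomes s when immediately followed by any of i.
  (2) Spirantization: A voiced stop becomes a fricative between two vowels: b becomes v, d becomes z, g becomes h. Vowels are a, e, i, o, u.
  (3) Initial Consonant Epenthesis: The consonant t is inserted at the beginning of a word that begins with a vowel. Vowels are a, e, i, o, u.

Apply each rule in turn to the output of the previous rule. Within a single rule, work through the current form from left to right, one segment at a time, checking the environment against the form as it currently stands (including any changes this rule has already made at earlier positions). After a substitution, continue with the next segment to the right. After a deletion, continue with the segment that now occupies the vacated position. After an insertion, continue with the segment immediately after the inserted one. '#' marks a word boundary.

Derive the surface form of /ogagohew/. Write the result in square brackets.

(1) Palatal Assibilation: no change — [ogagohew]
(2) Spirantization: [ogagohew] → [ohahohew]
(3) Initial Consonant Epenthesis: [ohahohew] → [tohahohew]

[tohahohew]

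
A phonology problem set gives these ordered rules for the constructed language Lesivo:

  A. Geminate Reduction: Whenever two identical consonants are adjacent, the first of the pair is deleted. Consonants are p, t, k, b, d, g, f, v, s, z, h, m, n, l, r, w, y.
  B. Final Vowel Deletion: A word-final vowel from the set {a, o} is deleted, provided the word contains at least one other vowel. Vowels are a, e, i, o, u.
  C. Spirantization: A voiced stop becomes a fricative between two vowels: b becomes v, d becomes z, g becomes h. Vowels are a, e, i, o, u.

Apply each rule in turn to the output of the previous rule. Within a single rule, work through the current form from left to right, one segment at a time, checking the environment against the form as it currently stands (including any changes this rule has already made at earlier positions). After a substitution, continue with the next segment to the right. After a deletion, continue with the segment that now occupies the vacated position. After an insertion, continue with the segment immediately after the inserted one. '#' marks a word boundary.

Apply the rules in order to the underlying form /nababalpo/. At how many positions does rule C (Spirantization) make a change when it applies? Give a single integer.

A Geminate Reduction: no change — [nababalpo]
B Final Vowel Deletion: [nababalpo] → [nababalp]
C Spirantization: [nababalp] → [navavalp]
Rule C changed 2 position(s).

2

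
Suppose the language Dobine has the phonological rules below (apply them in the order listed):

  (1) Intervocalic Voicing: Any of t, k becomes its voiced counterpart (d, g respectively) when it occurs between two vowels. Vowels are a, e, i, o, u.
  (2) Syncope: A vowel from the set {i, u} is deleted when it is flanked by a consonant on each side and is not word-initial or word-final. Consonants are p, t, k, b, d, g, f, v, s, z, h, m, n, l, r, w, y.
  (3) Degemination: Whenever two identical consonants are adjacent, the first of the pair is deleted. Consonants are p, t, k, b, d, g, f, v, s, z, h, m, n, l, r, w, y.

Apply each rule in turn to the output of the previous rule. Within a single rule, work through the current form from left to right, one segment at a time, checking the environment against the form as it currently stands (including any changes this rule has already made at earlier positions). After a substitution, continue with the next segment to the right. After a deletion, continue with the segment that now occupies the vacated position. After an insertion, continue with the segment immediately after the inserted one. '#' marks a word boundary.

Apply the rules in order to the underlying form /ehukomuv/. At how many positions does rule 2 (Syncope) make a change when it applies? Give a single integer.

2

(1) Intervocalic Voicing: [ehukomuv] → [ehugomuv]
(2) Syncope: [ehugomuv] → [ehgomv]
(3) Degemination: no change — [ehgomv]
Rule 2 changed 2 position(s).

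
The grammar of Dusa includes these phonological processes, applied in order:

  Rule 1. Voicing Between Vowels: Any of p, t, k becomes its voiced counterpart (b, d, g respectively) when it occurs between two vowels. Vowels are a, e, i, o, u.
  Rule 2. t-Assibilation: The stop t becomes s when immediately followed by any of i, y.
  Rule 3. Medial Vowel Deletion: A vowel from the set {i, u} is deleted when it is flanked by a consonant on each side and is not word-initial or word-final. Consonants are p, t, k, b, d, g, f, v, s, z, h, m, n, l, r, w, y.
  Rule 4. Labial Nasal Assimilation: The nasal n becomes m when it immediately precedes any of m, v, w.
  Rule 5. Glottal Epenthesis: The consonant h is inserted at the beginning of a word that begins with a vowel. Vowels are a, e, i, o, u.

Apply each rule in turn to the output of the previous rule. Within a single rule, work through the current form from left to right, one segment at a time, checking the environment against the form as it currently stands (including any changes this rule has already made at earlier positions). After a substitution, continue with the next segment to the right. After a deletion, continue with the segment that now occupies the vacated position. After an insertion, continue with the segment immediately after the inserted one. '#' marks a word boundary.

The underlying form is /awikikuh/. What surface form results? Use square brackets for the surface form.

Rule 1 Voicing Between Vowels: [awikikuh] → [awigiguh]
Rule 2 t-Assibilation: no change — [awigiguh]
Rule 3 Medial Vowel Deletion: [awigiguh] → [awggh]
Rule 4 Labial Nasal Assimilation: no change — [awggh]
Rule 5 Glottal Epenthesis: [awggh] → [hawggh]

[hawggh]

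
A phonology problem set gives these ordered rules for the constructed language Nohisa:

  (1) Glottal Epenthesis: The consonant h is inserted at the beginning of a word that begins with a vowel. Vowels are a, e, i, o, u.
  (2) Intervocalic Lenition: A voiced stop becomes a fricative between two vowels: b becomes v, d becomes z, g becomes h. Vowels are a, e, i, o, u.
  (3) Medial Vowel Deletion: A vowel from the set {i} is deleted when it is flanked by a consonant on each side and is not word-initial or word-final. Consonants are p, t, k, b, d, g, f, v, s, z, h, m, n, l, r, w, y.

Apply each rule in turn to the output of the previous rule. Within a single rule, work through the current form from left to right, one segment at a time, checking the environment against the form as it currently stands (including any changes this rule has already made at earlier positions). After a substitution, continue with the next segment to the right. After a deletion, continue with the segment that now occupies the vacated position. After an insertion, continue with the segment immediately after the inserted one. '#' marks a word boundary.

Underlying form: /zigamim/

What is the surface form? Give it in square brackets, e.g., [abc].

[zhamm]

(1) Glottal Epenthesis: no change — [zigamim]
(2) Intervocalic Lenition: [zigamim] → [zihamim]
(3) Medial Vowel Deletion: [zihamim] → [zhamm]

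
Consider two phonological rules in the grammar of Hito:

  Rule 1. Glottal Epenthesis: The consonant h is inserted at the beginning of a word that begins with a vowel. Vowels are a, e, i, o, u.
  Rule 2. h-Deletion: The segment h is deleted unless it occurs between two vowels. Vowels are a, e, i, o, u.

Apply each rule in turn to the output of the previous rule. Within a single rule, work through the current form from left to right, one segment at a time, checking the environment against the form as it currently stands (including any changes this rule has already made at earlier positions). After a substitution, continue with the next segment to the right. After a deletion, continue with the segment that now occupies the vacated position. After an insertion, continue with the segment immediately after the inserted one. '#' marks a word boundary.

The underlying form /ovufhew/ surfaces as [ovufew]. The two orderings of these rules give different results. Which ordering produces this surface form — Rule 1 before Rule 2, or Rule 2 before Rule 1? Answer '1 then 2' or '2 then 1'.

Order 1 then 2:
  1 Glottal Epenthesis: [ovufhew] → [hovufhew]
  2 h-Deletion: [hovufhew] → [ovufew]
  result: [ovufew]
Order 2 then 1:
  2 h-Deletion: [ovufhew] → [ovufew]
  1 Glottal Epenthesis: [ovufew] → [hovufew]
  result: [hovufew]

1 then 2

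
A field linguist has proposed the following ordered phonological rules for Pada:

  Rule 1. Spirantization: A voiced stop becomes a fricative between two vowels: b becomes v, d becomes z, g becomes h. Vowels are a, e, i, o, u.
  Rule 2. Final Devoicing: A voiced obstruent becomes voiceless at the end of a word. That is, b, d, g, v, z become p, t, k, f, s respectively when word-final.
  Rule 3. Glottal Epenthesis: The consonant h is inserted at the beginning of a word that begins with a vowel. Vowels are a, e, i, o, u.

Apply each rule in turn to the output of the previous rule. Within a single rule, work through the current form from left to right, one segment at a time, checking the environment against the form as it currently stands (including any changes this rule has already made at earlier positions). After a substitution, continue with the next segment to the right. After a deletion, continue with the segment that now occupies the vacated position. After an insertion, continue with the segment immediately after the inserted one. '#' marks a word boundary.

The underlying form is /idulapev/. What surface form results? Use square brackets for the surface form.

[hizulapef]

Rule 1 Spirantization: [idulapev] → [izulapev]
Rule 2 Final Devoicing: [izulapev] → [izulapef]
Rule 3 Glottal Epenthesis: [izulapef] → [hizulapef]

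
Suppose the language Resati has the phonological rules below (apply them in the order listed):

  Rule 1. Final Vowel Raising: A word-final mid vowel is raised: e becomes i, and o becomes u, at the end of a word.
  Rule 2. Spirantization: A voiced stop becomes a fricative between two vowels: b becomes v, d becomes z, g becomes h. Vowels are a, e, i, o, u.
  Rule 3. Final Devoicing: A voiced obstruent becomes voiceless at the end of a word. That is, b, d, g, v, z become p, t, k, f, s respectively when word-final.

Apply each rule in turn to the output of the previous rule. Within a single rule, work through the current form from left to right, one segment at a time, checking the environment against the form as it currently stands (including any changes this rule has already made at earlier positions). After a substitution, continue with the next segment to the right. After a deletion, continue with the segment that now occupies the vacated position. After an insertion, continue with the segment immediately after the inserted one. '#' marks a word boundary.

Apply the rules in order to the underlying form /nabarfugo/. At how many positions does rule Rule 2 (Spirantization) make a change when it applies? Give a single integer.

Rule 1 Final Vowel Raising: [nabarfugo] → [nabarfugu]
Rule 2 Spirantization: [nabarfugu] → [navarfuhu]
Rule 3 Final Devoicing: no change — [navarfuhu]
Rule Rule 2 changed 2 position(s).

2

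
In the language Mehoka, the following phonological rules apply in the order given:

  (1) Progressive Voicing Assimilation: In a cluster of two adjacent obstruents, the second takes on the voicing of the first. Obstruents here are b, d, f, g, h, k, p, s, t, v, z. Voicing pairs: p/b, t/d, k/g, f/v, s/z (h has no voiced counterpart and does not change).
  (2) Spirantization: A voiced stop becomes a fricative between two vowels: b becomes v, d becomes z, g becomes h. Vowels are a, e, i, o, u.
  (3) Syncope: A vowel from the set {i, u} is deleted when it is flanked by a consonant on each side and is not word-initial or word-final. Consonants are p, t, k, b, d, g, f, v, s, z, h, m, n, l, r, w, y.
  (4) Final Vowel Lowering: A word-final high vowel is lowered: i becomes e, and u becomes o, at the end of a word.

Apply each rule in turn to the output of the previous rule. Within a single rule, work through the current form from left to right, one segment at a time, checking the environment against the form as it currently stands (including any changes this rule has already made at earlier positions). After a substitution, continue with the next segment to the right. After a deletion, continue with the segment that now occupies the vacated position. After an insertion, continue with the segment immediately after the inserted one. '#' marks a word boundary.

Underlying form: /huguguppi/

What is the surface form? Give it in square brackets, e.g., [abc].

(1) Progressive Voicing Assimilation: no change — [huguguppi]
(2) Spirantization: [huguguppi] → [huhuhuppi]
(3) Syncope: [huhuhuppi] → [hhhppi]
(4) Final Vowel Lowering: [hhhppi] → [hhhppe]

[hhhppe]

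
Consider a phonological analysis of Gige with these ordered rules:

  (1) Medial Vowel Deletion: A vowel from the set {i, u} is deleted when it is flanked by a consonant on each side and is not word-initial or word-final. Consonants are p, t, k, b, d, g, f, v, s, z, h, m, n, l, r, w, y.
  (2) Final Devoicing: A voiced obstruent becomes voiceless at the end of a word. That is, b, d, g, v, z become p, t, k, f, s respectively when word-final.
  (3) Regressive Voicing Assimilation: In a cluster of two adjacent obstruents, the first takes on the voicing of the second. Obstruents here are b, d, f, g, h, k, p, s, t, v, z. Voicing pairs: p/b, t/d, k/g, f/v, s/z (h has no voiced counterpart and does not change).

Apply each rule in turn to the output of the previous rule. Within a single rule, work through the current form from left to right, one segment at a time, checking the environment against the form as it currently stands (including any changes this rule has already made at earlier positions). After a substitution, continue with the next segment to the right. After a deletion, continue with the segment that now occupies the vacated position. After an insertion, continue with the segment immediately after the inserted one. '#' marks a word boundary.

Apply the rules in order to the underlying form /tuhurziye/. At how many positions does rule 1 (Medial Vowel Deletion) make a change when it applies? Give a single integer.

3

(1) Medial Vowel Deletion: [tuhurziye] → [thrzye]
(2) Final Devoicing: no change — [thrzye]
(3) Regressive Voicing Assimilation: no change — [thrzye]
Rule 1 changed 3 position(s).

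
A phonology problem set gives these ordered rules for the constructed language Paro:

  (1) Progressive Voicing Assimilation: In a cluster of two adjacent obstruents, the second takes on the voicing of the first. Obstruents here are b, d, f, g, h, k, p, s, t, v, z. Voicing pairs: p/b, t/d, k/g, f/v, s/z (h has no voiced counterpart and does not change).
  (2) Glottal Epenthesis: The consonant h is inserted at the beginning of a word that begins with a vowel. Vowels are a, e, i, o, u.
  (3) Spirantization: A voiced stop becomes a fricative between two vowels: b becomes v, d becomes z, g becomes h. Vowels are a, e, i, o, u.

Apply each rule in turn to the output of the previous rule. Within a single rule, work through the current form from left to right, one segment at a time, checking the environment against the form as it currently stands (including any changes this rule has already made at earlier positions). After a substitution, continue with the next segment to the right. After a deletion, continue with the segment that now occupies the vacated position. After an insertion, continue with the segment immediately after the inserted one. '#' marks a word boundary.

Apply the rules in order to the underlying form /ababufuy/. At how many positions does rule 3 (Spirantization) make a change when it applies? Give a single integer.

(1) Progressive Voicing Assimilation: no change — [ababufuy]
(2) Glottal Epenthesis: [ababufuy] → [hababufuy]
(3) Spirantization: [hababufuy] → [havavufuy]
Rule 3 changed 2 position(s).

2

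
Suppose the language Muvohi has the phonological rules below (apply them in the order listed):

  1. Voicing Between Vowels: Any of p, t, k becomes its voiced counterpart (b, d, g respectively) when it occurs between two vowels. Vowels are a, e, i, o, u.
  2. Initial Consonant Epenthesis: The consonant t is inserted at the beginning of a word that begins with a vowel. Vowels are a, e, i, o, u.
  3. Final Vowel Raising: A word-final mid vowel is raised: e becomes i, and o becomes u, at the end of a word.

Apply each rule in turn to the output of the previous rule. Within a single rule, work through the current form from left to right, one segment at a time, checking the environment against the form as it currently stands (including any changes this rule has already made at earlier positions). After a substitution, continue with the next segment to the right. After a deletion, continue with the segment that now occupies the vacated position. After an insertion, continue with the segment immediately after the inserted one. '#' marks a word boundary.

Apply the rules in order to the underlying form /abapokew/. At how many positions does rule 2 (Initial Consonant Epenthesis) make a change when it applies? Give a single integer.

1 Voicing Between Vowels: [abapokew] → [ababogew]
2 Initial Consonant Epenthesis: [ababogew] → [tababogew]
3 Final Vowel Raising: no change — [tababogew]
Rule 2 changed 1 position(s).

1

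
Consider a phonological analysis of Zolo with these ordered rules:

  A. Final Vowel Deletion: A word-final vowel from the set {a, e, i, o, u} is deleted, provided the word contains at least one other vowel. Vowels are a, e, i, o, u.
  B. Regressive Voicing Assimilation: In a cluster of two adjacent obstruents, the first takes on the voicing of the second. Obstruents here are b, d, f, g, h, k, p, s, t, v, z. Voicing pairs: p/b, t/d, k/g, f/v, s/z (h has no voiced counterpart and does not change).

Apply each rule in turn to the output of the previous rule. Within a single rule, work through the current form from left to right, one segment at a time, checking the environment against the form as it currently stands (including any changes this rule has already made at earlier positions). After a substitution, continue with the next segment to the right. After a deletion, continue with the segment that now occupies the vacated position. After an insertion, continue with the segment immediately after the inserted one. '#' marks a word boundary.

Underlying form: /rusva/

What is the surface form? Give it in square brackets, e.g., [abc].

A Final Vowel Deletion: [rusva] → [rusv]
B Regressive Voicing Assimilation: [rusv] → [ruzv]

[ruzv]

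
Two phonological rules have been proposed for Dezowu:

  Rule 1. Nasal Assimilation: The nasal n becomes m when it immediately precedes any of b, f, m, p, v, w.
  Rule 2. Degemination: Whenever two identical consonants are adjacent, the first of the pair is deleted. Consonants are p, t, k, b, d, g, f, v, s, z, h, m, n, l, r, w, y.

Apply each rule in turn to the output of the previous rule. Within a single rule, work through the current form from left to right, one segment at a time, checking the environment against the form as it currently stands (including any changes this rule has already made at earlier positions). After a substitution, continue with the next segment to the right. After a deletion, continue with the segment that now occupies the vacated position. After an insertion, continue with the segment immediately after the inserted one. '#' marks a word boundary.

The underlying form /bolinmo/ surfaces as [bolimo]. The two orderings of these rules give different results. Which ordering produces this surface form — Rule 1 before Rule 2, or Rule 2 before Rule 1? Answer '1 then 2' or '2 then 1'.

1 then 2

Order 1 then 2:
  1 Nasal Assimilation: [bolinmo] → [bolimmo]
  2 Degemination: [bolimmo] → [bolimo]
  result: [bolimo]
Order 2 then 1:
  2 Degemination: no change — [bolinmo]
  1 Nasal Assimilation: [bolinmo] → [bolimmo]
  result: [bolimmo]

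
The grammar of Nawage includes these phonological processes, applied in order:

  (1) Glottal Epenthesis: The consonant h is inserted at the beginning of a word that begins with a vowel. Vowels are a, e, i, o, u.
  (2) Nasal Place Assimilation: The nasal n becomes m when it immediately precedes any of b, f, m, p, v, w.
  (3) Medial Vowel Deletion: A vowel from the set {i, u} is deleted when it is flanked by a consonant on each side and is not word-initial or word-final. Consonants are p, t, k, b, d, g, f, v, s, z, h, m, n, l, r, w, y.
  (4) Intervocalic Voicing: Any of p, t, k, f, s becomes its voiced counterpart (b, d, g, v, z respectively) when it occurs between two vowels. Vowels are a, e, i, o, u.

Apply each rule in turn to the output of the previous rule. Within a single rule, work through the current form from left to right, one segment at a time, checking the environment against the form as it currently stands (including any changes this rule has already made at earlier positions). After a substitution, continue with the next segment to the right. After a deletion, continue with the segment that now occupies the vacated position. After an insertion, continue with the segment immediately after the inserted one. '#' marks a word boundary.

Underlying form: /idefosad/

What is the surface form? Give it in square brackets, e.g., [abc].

[hdevozad]

(1) Glottal Epenthesis: [idefosad] → [hidefosad]
(2) Nasal Place Assimilation: no change — [hidefosad]
(3) Medial Vowel Deletion: [hidefosad] → [hdefosad]
(4) Intervocalic Voicing: [hdefosad] → [hdevozad]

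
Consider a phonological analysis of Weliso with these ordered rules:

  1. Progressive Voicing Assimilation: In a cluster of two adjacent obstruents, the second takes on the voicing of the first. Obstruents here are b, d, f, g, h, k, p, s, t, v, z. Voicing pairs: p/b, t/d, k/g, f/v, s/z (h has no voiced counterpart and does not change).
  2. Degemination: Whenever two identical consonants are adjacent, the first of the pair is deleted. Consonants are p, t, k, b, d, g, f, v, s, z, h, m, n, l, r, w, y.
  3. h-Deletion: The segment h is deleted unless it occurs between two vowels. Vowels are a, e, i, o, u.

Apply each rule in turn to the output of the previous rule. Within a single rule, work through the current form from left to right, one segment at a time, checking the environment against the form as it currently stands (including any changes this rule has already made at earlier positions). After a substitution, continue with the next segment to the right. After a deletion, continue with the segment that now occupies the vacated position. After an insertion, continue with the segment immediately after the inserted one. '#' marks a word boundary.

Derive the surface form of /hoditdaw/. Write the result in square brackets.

1 Progressive Voicing Assimilation: [hoditdaw] → [hodittaw]
2 Degemination: [hodittaw] → [hoditaw]
3 h-Deletion: [hoditaw] → [oditaw]

[oditaw]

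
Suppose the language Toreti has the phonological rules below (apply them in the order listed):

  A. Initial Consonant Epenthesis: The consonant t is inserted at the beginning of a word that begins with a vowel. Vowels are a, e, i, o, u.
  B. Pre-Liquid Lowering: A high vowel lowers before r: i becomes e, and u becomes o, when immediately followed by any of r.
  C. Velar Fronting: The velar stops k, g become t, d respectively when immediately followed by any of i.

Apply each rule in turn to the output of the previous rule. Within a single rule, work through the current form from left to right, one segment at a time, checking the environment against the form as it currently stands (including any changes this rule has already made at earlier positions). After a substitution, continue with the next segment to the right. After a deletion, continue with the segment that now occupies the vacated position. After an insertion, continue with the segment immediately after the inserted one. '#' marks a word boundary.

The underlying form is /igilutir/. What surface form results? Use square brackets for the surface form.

A Initial Consonant Epenthesis: [igilutir] → [tigilutir]
B Pre-Liquid Lowering: [tigilutir] → [tigiluter]
C Velar Fronting: [tigiluter] → [tidiluter]

[tidiluter]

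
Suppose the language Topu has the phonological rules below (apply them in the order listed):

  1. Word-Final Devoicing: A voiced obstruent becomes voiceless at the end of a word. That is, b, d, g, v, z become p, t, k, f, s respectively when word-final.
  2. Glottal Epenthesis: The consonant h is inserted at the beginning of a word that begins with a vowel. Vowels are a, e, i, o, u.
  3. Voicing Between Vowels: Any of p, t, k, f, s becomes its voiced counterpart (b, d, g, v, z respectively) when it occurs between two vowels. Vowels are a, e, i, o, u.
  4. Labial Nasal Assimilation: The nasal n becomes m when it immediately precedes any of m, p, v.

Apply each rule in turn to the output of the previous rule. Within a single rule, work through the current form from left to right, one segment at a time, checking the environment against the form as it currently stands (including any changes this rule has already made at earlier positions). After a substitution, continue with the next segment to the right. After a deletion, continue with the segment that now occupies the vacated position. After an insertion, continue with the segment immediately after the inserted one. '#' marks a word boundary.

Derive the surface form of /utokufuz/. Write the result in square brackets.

[hudoguvus]

1 Word-Final Devoicing: [utokufuz] → [utokufus]
2 Glottal Epenthesis: [utokufus] → [hutokufus]
3 Voicing Between Vowels: [hutokufus] → [hudoguvus]
4 Labial Nasal Assimilation: no change — [hudoguvus]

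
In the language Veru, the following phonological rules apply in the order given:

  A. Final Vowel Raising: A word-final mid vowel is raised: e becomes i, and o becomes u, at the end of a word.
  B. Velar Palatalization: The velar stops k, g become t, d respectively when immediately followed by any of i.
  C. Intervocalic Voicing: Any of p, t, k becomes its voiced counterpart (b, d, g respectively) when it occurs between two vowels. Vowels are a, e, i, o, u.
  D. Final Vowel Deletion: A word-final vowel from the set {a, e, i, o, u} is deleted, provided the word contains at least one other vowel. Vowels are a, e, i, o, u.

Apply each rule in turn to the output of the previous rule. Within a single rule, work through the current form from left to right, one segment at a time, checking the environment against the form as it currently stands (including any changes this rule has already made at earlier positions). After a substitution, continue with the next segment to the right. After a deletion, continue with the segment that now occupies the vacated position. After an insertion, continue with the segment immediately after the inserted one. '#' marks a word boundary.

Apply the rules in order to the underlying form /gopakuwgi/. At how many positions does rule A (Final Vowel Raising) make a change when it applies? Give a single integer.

A Final Vowel Raising: no change — [gopakuwgi]
B Velar Palatalization: [gopakuwgi] → [gopakuwdi]
C Intervocalic Voicing: [gopakuwdi] → [gobaguwdi]
D Final Vowel Deletion: [gobaguwdi] → [gobaguwd]
Rule A changed 0 position(s).

0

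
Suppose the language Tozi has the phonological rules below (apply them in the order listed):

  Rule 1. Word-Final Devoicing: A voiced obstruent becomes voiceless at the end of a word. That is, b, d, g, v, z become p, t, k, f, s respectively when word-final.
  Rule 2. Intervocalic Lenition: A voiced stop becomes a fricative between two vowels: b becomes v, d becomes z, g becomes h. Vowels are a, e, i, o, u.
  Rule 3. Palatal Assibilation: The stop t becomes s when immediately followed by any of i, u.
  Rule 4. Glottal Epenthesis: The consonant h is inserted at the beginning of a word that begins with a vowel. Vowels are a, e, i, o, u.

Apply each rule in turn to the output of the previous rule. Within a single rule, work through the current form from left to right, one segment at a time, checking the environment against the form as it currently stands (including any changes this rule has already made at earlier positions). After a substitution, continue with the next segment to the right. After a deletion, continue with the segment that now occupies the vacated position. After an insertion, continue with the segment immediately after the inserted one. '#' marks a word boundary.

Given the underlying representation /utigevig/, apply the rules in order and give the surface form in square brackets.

Rule 1 Word-Final Devoicing: [utigevig] → [utigevik]
Rule 2 Intervocalic Lenition: [utigevik] → [utihevik]
Rule 3 Palatal Assibilation: [utihevik] → [usihevik]
Rule 4 Glottal Epenthesis: [usihevik] → [husihevik]

[husihevik]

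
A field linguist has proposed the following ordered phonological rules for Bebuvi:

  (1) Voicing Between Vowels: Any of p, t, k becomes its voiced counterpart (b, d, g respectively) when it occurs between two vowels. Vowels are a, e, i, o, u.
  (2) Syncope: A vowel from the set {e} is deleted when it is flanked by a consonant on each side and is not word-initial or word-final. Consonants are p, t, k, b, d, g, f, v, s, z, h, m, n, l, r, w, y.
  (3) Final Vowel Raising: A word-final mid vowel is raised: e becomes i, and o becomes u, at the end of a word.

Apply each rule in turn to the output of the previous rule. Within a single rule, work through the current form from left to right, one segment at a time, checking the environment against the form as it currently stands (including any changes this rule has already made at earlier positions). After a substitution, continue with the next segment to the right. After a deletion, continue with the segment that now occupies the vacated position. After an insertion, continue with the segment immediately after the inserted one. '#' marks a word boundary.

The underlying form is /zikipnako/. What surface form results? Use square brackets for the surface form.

[zigipnagu]

(1) Voicing Between Vowels: [zikipnako] → [zigipnago]
(2) Syncope: no change — [zigipnago]
(3) Final Vowel Raising: [zigipnago] → [zigipnagu]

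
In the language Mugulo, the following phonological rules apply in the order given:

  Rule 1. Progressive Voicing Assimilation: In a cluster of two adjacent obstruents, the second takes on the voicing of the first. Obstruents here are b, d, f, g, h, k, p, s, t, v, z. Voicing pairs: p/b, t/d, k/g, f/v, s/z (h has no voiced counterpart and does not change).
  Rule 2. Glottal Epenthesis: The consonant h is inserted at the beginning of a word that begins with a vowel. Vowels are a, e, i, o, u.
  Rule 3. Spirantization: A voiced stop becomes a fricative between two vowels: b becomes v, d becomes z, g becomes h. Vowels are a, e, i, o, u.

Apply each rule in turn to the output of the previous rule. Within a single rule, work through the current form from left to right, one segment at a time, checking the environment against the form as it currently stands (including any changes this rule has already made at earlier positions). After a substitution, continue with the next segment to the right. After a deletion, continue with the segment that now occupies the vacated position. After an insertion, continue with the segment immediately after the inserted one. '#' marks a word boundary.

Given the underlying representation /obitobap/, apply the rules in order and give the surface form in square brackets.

[hovitovap]

Rule 1 Progressive Voicing Assimilation: no change — [obitobap]
Rule 2 Glottal Epenthesis: [obitobap] → [hobitobap]
Rule 3 Spirantization: [hobitobap] → [hovitovap]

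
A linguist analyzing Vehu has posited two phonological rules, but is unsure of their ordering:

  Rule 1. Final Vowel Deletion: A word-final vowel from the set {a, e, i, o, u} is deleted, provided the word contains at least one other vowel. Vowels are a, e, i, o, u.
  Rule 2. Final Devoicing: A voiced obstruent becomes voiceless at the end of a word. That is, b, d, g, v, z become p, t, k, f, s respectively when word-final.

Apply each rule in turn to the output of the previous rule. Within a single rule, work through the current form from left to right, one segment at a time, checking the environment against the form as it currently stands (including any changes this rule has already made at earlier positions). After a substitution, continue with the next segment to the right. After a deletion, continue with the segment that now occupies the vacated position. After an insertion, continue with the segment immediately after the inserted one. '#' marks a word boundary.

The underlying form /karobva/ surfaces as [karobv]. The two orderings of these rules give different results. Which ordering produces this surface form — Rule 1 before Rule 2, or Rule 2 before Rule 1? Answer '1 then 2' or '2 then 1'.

Order 1 then 2:
  1 Final Vowel Deletion: [karobva] → [karobv]
  2 Final Devoicing: [karobv] → [karobf]
  result: [karobf]
Order 2 then 1:
  2 Final Devoicing: no change — [karobva]
  1 Final Vowel Deletion: [karobva] → [karobv]
  result: [karobv]

2 then 1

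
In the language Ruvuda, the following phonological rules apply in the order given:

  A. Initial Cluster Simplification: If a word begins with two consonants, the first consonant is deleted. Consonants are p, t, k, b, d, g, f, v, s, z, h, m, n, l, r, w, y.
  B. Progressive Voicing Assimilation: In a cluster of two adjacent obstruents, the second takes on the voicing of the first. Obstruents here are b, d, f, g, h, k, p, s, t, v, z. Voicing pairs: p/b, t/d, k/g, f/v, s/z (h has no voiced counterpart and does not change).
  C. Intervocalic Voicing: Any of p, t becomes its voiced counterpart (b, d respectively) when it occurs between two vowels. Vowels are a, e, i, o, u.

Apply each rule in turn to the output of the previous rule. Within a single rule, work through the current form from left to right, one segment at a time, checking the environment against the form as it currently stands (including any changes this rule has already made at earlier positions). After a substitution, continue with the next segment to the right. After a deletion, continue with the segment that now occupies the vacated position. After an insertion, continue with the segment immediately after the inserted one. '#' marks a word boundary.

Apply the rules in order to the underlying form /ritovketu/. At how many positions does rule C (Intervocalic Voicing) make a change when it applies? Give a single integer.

A Initial Cluster Simplification: no change — [ritovketu]
B Progressive Voicing Assimilation: [ritovketu] → [ritovgetu]
C Intervocalic Voicing: [ritovgetu] → [ridovgedu]
Rule C changed 2 position(s).

2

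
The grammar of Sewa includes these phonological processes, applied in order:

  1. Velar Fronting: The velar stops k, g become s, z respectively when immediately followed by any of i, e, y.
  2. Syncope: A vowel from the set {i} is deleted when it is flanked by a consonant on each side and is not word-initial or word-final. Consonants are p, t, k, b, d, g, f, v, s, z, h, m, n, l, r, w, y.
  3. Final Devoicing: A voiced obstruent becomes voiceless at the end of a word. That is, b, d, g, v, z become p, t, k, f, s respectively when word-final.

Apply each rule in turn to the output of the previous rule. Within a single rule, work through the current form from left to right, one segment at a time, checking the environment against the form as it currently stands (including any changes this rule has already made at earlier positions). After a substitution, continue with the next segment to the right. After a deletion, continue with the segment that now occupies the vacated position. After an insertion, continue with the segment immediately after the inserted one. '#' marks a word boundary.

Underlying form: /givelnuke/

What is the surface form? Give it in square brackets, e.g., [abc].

1 Velar Fronting: [givelnuke] → [zivelnuse]
2 Syncope: [zivelnuse] → [zvelnuse]
3 Final Devoicing: no change — [zvelnuse]

[zvelnuse]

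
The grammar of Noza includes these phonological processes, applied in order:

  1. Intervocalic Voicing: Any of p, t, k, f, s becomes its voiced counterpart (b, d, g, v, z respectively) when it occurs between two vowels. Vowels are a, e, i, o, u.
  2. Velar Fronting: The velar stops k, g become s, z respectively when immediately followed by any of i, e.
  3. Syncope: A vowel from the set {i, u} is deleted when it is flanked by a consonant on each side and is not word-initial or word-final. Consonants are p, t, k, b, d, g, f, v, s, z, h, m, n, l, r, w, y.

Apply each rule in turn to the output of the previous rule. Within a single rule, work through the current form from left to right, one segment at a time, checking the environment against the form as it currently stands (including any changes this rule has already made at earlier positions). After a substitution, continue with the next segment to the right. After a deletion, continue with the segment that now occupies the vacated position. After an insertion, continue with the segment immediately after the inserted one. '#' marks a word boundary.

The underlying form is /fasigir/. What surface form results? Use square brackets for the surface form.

1 Intervocalic Voicing: [fasigir] → [fazigir]
2 Velar Fronting: [fazigir] → [fazizir]
3 Syncope: [fazizir] → [fazzr]

[fazzr]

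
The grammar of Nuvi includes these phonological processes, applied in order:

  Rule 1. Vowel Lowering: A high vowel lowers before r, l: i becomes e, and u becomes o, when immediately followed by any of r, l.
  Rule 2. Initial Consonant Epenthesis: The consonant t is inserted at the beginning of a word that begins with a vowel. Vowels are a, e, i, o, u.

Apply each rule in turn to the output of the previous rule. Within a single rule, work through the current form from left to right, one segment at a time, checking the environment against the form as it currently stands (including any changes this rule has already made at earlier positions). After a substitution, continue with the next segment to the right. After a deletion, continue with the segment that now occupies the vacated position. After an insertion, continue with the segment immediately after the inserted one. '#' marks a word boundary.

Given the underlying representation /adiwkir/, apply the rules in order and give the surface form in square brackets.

[tadiwker]

Rule 1 Vowel Lowering: [adiwkir] → [adiwker]
Rule 2 Initial Consonant Epenthesis: [adiwker] → [tadiwker]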